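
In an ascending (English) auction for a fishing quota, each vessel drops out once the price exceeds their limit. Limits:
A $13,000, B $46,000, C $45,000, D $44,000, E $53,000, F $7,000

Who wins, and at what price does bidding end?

E wins at $46,000

Limits ranked: 53,000 (E) > 46,000 (B) > 45,000 (C) > 44,000 (D) > 13,000 (A) > 7,000 (F)
B is the last rival to drop out, at $46,000; E remains and wins at that price.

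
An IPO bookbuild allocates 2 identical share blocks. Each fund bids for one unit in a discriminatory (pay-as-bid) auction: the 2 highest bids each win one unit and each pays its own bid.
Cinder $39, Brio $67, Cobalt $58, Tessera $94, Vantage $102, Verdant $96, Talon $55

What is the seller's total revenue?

Total revenue: $198

Bids ranked high→low: 102 (Vantage), 96 (Verdant), 94 (Tessera), 67 (Brio), …
Winners (2 units): Vantage, Verdant.
Total revenue = 102 + 96 = $198.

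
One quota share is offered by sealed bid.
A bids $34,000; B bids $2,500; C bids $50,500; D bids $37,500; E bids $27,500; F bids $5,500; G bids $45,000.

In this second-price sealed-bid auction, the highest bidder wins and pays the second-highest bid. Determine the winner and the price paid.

C pays $45,000

Bids ranked: 50,500 (C) > 45,000 (G) > 37,500 (D) > 34,000 (A) > 27,500 (E) > 5,500 (F) > …
C wins with the highest bid; price is set by the runner-up at $45,000.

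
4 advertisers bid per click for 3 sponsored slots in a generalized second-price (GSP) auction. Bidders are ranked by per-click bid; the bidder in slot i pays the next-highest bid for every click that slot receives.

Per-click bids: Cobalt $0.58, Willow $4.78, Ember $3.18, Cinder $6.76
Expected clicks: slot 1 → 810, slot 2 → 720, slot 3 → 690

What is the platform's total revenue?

Total revenue: $6561.60

Per-click bids in order: $6.76 (Cinder) > $4.78 (Willow) > $3.18 (Ember) > $0.58 (Cobalt)
Slot 1: Cinder pays $4.78 × 810 = $3871.80
Slot 2: Willow pays $3.18 × 720 = $2289.60
Slot 3: Ember pays $0.58 × 690 = $400.20
Total = $6561.60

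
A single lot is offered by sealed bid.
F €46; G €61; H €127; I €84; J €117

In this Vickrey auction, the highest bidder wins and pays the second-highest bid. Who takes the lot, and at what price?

Bids in order: 127 (H) > 117 (J) > 84 (I) > 61 (G) > 46 (F)
H is highest; pays the second-highest bid, €117.

H pays €117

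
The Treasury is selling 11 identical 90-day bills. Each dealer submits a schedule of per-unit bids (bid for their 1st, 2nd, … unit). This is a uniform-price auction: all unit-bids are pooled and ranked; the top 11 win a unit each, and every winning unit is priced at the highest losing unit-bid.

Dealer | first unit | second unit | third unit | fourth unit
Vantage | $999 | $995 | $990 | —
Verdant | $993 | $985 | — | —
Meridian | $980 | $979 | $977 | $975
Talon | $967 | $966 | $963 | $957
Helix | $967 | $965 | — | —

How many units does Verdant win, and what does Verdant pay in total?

Merging the schedules and taking the best 11: 999 (Vantage-1), 995 (Vantage-2), 993 (Verdant-1), 990 (Vantage-3), 985 (Verdant-2), 980 (Meridian-1), 979 (Meridian-2), 977 (Meridian-3), 975 (Meridian-4), 967 (Talon-1), 967 (Helix-1)
Highest rejected unit-bid = $966.
Verdant wins 2 unit(s) at $966 each.

Verdant: 2 units, pays $1,932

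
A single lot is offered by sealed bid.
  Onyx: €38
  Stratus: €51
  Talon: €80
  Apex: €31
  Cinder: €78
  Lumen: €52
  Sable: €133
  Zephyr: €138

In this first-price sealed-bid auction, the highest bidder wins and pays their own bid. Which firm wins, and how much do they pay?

Zephyr pays €138

Sorting bids: 138 (Zephyr) > 133 (Sable) > 80 (Talon) > 78 (Cinder) > 52 (Lumen) > 51 (Stratus) > …
Zephyr has the highest bid and pays exactly that: €138.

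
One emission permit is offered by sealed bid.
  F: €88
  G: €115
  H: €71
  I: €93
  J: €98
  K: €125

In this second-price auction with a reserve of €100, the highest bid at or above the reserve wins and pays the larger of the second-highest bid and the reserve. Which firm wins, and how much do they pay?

Bids in order: 125 (K) > 115 (G) > 98 (J) > 93 (I) > 88 (F) > 71 (H)
Highest eligible bid: K at €125.
Second-highest bid €115 exceeds the reserve €100 → payment €115.

K pays €115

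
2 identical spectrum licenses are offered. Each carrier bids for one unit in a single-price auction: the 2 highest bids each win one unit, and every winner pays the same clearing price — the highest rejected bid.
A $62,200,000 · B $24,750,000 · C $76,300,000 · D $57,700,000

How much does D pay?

D pays $0

Ordering the bids: 76,300,000 (C), 62,200,000 (A), 57,700,000 (D), 24,750,000 (B)
The 2 highest are C, A.
Highest unsuccessful bid: $57,700,000 → clearing price.
D does not win → pays $0.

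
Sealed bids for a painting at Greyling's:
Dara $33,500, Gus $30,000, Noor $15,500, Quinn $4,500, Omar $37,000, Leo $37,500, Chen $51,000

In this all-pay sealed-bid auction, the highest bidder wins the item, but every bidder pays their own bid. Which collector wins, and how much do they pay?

Chen pays $51,000

Sorting bids: 51,000 (Chen) > 37,500 (Leo) > 37,000 (Omar) > 33,500 (Dara) > 30,000 (Gus) > 15,500 (Noor) > …
Chen is highest and takes the item; every bidder forfeits their bid.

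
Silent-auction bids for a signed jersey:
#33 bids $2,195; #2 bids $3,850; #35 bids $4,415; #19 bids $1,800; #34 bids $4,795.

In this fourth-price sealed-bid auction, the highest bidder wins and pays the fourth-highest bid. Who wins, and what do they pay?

Sorting bids: 4,795 (#34) > 4,415 (#35) > 3,850 (#2) > 2,195 (#33) > 1,800 (#19)
#34 wins; payment is bid #4 in the ranking = $2,195.

#34 pays $2,195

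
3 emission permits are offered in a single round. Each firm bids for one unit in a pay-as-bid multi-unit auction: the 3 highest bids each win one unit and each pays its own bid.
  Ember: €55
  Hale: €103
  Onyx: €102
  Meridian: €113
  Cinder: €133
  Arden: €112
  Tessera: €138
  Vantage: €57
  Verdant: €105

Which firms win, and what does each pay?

Tessera €138, Cinder €133, Meridian €113

Ordering the bids: 138 (Tessera), 133 (Cinder), 113 (Meridian), 112 (Arden), 105 (Verdant), …
Top 3: Tessera, Cinder, Meridian.
Each winner pays its own bid: Tessera €138, Cinder €133, Meridian €113.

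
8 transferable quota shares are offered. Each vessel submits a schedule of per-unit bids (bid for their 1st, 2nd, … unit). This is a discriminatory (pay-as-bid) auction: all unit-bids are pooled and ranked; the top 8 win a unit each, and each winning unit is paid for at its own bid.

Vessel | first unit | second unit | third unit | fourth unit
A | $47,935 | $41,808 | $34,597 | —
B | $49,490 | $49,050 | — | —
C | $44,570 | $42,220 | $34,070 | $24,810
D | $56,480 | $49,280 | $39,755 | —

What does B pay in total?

B pays $98,540

Pooled unit-bids ranked (top 8): 56,480 (D-1), 49,490 (B-1), 49,280 (D-2), 49,050 (B-2), 47,935 (A-1), 44,570 (C-1), 42,220 (C-2), 41,808 (A-2)
Next rejected bid: $39,755 (not a price — pay-as-bid).
B's winning unit-bids: 49,490 + 49,050 = $98,540.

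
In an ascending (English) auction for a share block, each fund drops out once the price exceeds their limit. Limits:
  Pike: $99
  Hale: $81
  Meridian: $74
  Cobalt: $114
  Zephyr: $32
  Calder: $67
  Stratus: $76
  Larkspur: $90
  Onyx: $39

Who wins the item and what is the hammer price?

Limits in order: 114 (Cobalt) > 99 (Pike) > 90 (Larkspur) > 81 (Hale) > 76 (Stratus) > 74 (Meridian) > …
Pike is the last rival to drop out, at $99; Cobalt remains and wins at that price.

Cobalt wins at $99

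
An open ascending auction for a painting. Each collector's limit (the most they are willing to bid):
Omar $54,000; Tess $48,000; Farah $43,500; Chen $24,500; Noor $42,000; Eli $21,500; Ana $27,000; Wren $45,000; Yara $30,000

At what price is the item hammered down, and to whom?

Omar wins at $48,000

Ascending (English) auction: the price rises until one bidder remains; the winner pays the price at which the last rival dropped out.
Limits ranked: 54,000 (Omar) > 48,000 (Tess) > 45,000 (Wren) > 43,500 (Farah) > 42,000 (Noor) > 30,000 (Yara) > …
Tess is the last rival to drop out, at $48,000; Omar remains and wins at that price.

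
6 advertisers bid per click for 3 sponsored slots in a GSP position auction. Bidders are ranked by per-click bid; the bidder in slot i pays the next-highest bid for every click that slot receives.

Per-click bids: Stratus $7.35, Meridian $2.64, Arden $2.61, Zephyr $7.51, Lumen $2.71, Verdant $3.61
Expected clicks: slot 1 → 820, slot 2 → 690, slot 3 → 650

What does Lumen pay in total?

Per-click bids in order: $7.51 (Zephyr) > $7.35 (Stratus) > $3.61 (Verdant) > $2.71 (Lumen) > …
Lumen ranks below slot 3 → no slot, pays nothing.

Lumen pays $0.00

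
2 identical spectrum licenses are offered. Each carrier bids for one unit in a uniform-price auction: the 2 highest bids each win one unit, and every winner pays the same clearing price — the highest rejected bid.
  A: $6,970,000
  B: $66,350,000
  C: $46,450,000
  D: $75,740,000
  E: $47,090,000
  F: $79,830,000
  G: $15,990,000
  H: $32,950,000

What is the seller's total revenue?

Total revenue: $132,700,000

Sorting: 79,830,000 (F), 75,740,000 (D), 66,350,000 (B), 47,090,000 (E), …
The 2 highest are F, D.
First losing bid is B's $66,350,000, which sets the uniform price.
Total revenue = 2 × $66,350,000 = $132,700,000.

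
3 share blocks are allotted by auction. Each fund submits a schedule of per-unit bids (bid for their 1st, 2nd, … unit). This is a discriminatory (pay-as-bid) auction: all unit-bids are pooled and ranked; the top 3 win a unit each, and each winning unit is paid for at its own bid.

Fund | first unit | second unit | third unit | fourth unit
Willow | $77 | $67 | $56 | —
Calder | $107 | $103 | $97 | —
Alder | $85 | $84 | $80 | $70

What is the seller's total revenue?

Total revenue: $307

Merging the schedules and taking the best 3: 107 (Calder-1), 103 (Calder-2), 97 (Calder-3)
Next rejected bid: $85 (not a price — pay-as-bid).
Each winning unit pays its own bid.
Revenue = 107 + 103 + 97 = $307.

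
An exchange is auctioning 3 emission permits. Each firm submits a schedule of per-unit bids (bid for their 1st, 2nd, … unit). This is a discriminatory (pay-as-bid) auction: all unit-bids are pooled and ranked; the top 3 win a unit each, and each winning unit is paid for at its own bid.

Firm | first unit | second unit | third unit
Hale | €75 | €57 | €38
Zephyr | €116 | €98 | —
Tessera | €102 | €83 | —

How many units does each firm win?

Tessera 1, Zephyr 2

Merging the schedules and taking the best 3: 116 (Zephyr-1), 102 (Tessera-1), 98 (Zephyr-2)
Next rejected bid: €83 (not a price — pay-as-bid).
Allocation: Tessera 1, Zephyr 2.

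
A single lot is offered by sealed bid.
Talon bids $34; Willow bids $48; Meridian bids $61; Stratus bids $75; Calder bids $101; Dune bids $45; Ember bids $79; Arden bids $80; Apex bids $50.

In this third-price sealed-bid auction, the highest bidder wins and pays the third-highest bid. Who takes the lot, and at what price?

Rule: the highest bidder wins and pays the third-highest bid.
Bids ranked: 101 (Calder) > 80 (Arden) > 79 (Ember) > 75 (Stratus) > 61 (Meridian) > 50 (Apex) > …
Calder is highest; pays the third-highest bid, $79.

Calder pays $79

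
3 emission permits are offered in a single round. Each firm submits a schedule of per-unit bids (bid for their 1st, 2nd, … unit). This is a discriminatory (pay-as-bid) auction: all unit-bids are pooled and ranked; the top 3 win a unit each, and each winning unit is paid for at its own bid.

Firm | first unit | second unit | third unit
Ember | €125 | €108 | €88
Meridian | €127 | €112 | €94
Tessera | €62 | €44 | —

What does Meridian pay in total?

Meridian pays €239

Merging the schedules and taking the best 3: 127 (Meridian-1), 125 (Ember-1), 112 (Meridian-2)
Next rejected bid: €108 (not a price — pay-as-bid).
Meridian's winning unit-bids: 127 + 112 = €239.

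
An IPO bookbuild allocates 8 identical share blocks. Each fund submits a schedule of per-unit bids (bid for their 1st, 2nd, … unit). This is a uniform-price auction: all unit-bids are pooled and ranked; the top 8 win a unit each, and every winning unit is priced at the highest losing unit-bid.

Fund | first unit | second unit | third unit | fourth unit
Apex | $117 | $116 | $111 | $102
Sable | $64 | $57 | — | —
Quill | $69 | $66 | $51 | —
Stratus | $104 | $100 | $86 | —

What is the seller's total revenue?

Pooled unit-bids ranked (top 8): 117 (Apex-1), 116 (Apex-2), 111 (Apex-3), 104 (Stratus-1), 102 (Apex-4), 100 (Stratus-2), 86 (Stratus-3), 69 (Quill-1)
Highest rejected unit-bid = $66.
Allocation: Apex 4, Quill 1, Stratus 3. Every unit priced at $66.
Revenue = 8 × 66 = $528.

Total revenue: $528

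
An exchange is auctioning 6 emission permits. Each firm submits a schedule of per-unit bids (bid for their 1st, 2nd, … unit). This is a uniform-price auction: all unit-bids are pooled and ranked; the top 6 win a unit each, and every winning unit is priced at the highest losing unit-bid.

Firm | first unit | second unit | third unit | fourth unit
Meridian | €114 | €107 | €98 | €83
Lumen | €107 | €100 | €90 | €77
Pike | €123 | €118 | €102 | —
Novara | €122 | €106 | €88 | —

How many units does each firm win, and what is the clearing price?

Lumen 1, Meridian 2, Novara 1, Pike 2; clearing price €106

Pooled unit-bids ranked (top 6): 123 (Pike-1), 122 (Novara-1), 118 (Pike-2), 114 (Meridian-1), 107 (Meridian-2), 107 (Lumen-1)
First bid not allocated: €106.
Allocation: Lumen 1, Meridian 2, Novara 1, Pike 2.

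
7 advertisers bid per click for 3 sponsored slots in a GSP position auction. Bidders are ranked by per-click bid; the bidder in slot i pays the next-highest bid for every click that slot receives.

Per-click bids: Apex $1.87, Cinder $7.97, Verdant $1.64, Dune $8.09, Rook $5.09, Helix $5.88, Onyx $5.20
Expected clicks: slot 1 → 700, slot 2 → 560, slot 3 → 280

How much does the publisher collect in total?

Ranked by bid: $8.09 (Dune) > $7.97 (Cinder) > $5.88 (Helix) > $5.20 (Onyx) > …
Slot 1: Dune pays $7.97 × 700 = $5579.00
Slot 2: Cinder pays $5.88 × 560 = $3292.80
Slot 3: Helix pays $5.20 × 280 = $1456.00
Total = $10327.80

Total revenue: $10327.80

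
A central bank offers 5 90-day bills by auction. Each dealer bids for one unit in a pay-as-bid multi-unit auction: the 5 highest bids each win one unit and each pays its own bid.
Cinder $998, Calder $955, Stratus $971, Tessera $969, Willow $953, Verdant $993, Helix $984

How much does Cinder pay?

Cinder pays $998

Bids ranked high→low: 998 (Cinder), 993 (Verdant), 984 (Helix), 971 (Stratus), 969 (Tessera), 955 (Calder), 953 (Willow)
Winners (5 units): Cinder, Verdant, Helix, Stratus, Tessera.
Cinder wins → own bid $998.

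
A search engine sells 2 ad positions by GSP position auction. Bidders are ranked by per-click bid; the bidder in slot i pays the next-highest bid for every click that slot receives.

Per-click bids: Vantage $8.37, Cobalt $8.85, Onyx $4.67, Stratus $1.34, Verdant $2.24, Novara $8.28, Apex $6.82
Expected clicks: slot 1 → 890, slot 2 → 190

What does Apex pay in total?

Apex pays $0.00

Per-click bids in order: $8.85 (Cobalt) > $8.37 (Vantage) > $8.28 (Novara) > …
Apex ranks below slot 2 → no slot, pays nothing.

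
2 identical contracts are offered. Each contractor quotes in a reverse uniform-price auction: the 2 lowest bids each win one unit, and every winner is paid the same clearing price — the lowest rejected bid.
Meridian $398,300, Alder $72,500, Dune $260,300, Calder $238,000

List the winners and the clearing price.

Alder, Calder; each is paid $260,300

Ordering the bids: 72,500 (Alder), 238,000 (Calder), 260,300 (Dune), 398,300 (Meridian)
Lowest 2: Alder, Calder.
Clearing price = lowest rejected bid = $260,300.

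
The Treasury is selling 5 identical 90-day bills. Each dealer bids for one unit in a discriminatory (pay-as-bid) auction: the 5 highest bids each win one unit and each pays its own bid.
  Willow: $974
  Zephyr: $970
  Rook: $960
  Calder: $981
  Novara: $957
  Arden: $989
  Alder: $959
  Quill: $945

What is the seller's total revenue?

Total revenue: $4,874

Bids ranked high→low: 989 (Arden), 981 (Calder), 974 (Willow), 970 (Zephyr), 960 (Rook), 959 (Alder), 957 (Novara), …
Winners (5 units): Arden, Calder, Willow, Zephyr, Rook.
Total revenue = 989 + 981 + 974 + 970 + 960 = $4,874.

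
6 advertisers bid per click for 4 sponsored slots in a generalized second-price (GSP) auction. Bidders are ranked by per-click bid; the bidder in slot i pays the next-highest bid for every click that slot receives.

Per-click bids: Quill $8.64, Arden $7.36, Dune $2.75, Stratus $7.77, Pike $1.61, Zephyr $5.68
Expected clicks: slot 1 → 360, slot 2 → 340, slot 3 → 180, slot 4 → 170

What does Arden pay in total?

Ranked by bid: $8.64 (Quill) > $7.77 (Stratus) > $7.36 (Arden) > $5.68 (Zephyr) > $2.75 (Dune) > …
Arden holds slot 3 → pays next bid $5.68 × 180 clicks = $1022.40.

Arden pays $1022.40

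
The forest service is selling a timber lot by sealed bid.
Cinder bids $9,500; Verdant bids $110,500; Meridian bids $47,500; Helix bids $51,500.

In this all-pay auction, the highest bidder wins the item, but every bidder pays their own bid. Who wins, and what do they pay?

Verdant pays $110,500

All-pay auction: the highest bidder wins the item, but every bidder pays their own bid.
Bids ranked: 110,500 (Verdant) > 51,500 (Helix) > 47,500 (Meridian) > 9,500 (Cinder)
Verdant wins with the top bid; all bids are sunk regardless.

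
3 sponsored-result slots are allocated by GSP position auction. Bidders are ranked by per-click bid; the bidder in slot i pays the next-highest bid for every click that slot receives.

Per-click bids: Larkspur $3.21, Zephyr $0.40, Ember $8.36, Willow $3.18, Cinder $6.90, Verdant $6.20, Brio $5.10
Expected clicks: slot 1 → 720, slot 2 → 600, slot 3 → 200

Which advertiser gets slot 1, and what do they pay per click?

Ember; $6.90 per click

Ranked by bid: $8.36 (Ember) > $6.90 (Cinder) > $6.20 (Verdant) > $5.10 (Brio) > …
Slot 1 goes to the first-ranked bidder, Ember, who pays the next bid down: $6.90/click.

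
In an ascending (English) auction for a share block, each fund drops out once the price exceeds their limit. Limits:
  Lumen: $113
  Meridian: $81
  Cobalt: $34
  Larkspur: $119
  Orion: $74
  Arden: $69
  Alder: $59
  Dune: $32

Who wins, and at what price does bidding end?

Larkspur wins at $113

Limits in order: 119 (Larkspur) > 113 (Lumen) > 81 (Meridian) > 74 (Orion) > 69 (Arden) > 59 (Alder) > …
Lumen is the last rival to drop out, at $113; Larkspur remains and wins at that price.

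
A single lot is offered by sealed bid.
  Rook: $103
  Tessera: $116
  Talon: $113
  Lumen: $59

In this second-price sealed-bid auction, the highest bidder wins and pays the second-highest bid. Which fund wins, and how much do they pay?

Tessera pays $113

Sorting bids: 116 (Tessera) > 113 (Talon) > 103 (Rook) > 59 (Lumen)
Tessera wins with the highest bid; price is set by the runner-up at $113.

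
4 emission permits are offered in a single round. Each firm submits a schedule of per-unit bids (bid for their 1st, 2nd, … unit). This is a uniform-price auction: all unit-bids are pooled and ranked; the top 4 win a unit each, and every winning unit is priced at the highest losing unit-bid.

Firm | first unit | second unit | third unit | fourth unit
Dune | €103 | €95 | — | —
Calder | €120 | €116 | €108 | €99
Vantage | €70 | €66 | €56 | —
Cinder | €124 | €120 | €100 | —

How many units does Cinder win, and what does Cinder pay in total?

Merging the schedules and taking the best 4: 124 (Cinder-1), 120 (Calder-1), 120 (Cinder-2), 116 (Calder-2)
First bid not allocated: €108.
Cinder wins 2 unit(s) at €108 each.

Cinder: 2 units, pays €216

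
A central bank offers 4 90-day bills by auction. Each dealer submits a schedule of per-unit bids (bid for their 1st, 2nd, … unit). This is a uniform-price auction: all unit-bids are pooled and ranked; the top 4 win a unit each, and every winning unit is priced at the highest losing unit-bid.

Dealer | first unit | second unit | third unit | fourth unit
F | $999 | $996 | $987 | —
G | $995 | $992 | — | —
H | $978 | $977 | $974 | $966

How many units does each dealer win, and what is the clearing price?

F 2, G 2; clearing price $987

All unit-bids, highest first — top 4: 999 (F-1), 996 (F-2), 995 (G-1), 992 (G-2)
First bid not allocated: $987.
Allocation: F 2, G 2.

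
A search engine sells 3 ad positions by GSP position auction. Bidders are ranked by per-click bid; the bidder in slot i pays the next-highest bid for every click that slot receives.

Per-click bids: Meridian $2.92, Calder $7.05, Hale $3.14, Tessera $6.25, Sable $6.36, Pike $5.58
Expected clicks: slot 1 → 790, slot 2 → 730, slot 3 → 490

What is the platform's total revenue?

Sorting advertisers: $7.05 (Calder) > $6.36 (Sable) > $6.25 (Tessera) > $5.58 (Pike) > …
Slot 1: Calder pays $6.36 × 790 = $5024.40
Slot 2: Sable pays $6.25 × 730 = $4562.50
Slot 3: Tessera pays $5.58 × 490 = $2734.20
Total = $12321.10

Total revenue: $12321.10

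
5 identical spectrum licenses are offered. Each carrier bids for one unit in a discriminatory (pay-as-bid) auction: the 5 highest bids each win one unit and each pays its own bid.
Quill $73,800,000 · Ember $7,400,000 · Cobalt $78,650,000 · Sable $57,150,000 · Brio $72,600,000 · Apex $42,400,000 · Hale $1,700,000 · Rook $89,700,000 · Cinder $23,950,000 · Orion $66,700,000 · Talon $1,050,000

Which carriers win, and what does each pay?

Rook $89,700,000, Cobalt $78,650,000, Quill $73,800,000, Brio $72,600,000, Orion $66,700,000

Bids ranked high→low: 89,700,000 (Rook), 78,650,000 (Cobalt), 73,800,000 (Quill), 72,600,000 (Brio), 66,700,000 (Orion), 57,150,000 (Sable), 42,400,000 (Apex), …
Top 5: Rook, Cobalt, Quill, Brio, Orion.
Each winner pays its own bid: Rook $89,700,000, Cobalt $78,650,000, Quill $73,800,000, Brio $72,600,000, Orion $66,700,000.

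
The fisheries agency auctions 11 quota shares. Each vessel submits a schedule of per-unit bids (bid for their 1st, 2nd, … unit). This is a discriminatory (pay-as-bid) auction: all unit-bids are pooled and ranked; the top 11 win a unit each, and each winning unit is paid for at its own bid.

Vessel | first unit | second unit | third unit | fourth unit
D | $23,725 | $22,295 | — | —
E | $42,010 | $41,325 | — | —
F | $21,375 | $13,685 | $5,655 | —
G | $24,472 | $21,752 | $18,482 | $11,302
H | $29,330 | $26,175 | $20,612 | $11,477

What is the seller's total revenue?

Total revenue: $291,553

Pooled unit-bids ranked (top 11): 42,010 (E-1), 41,325 (E-2), 29,330 (H-1), 26,175 (H-2), 24,472 (G-1), 23,725 (D-1), 22,295 (D-2), 21,752 (G-2), 21,375 (F-1), 20,612 (H-3), 18,482 (G-3)
Next rejected bid: $13,685 (not a price — pay-as-bid).
Each winning unit pays its own bid.
Revenue = 42,010 + 41,325 + 29,330 + 26,175 + 24,472 + 23,725 + 22,295 + 21,752 + 21,375 + 20,612 + 18,482 = $291,553.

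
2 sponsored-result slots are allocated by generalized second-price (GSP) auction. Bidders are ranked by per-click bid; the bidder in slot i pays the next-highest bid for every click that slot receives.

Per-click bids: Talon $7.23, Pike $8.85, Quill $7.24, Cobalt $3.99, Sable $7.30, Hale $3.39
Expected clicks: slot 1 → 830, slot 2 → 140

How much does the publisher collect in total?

Per-click bids in order: $8.85 (Pike) > $7.30 (Sable) > $7.24 (Quill) > …
Slot 1: Pike pays $7.30 × 830 = $6059.00
Slot 2: Sable pays $7.24 × 140 = $1013.60
Total = $7072.60

Total revenue: $7072.60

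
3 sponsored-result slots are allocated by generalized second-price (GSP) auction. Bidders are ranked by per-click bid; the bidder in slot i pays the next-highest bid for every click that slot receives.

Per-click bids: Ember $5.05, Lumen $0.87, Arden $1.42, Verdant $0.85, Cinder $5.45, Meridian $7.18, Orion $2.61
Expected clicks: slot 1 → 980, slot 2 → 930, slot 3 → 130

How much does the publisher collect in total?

Total revenue: $10376.80

Ranked by bid: $7.18 (Meridian) > $5.45 (Cinder) > $5.05 (Ember) > $2.61 (Orion) > …
Slot 1: Meridian pays $5.45 × 980 = $5341.00
Slot 2: Cinder pays $5.05 × 930 = $4696.50
Slot 3: Ember pays $2.61 × 130 = $339.30
Total = $10376.80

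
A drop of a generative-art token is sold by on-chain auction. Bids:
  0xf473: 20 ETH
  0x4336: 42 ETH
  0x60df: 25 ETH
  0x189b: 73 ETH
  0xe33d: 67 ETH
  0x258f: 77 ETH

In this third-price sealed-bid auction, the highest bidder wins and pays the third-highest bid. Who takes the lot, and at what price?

0x258f pays 67 ETH

Bids ranked: 77 (0x258f) > 73 (0x189b) > 67 (0xe33d) > 42 (0x4336) > 25 (0x60df) > 20 (0xf473)
0x258f is highest; pays the third-highest bid, 67 ETH.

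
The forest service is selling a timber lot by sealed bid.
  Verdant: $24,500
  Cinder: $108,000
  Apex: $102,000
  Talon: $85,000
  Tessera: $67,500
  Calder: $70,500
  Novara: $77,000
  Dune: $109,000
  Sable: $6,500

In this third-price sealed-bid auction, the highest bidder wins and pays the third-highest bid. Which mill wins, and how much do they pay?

Dune pays $102,000

Bids ranked: 109,000 (Dune) > 108,000 (Cinder) > 102,000 (Apex) > 85,000 (Talon) > 77,000 (Novara) > 70,500 (Calder) > …
Dune is highest; pays the third-highest bid, $102,000.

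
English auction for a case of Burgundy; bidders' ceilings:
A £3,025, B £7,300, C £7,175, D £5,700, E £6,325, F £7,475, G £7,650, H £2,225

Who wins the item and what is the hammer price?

Limits in order: 7,650 (G) > 7,475 (F) > 7,300 (B) > 7,175 (C) > 6,325 (E) > 5,700 (D) > …
F is the last rival to drop out, at £7,475; G remains and wins at that price.

G wins at £7,475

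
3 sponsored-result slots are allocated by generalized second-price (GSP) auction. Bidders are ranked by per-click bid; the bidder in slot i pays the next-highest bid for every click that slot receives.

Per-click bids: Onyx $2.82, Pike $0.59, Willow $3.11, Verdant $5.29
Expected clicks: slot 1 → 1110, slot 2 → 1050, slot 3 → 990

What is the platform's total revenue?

Sorting advertisers: $5.29 (Verdant) > $3.11 (Willow) > $2.82 (Onyx) > $0.59 (Pike)
Slot 1: Verdant pays $3.11 × 1110 = $3452.10
Slot 2: Willow pays $2.82 × 1050 = $2961.00
Slot 3: Onyx pays $0.59 × 990 = $584.10
Total = $6997.20

Total revenue: $6997.20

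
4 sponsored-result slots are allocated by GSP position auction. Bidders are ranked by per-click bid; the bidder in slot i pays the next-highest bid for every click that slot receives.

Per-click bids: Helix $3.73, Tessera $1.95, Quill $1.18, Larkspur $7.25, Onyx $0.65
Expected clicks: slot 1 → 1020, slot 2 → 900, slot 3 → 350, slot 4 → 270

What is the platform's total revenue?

Ranked by bid: $7.25 (Larkspur) > $3.73 (Helix) > $1.95 (Tessera) > $1.18 (Quill) > $0.65 (Onyx)
Slot 1: Larkspur pays $3.73 × 1020 = $3804.60
Slot 2: Helix pays $1.95 × 900 = $1755.00
Slot 3: Tessera pays $1.18 × 350 = $413.00
Slot 4: Quill pays $0.65 × 270 = $175.50
Total = $6148.10

Total revenue: $6148.10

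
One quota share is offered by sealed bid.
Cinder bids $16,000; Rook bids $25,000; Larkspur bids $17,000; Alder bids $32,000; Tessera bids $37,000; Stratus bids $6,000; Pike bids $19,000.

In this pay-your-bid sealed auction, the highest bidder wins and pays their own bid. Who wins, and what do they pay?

Tessera pays $37,000

Bids in order: 37,000 (Tessera) > 32,000 (Alder) > 25,000 (Rook) > 19,000 (Pike) > 17,000 (Larkspur) > 16,000 (Cinder) > …
Tessera is highest → pays own bid, $37,000.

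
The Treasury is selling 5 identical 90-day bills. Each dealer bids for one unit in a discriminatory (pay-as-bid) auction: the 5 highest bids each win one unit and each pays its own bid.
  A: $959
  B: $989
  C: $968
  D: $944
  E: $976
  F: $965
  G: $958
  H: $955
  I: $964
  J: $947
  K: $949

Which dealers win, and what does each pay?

B $989, E $976, C $968, F $965, I $964

Bids ranked high→low: 989 (B), 976 (E), 968 (C), 965 (F), 964 (I), 959 (A), 958 (G), …
The 5 highest are B, E, C, F, I.
Each winner pays its own bid: B $989, E $976, C $968, F $965, I $964.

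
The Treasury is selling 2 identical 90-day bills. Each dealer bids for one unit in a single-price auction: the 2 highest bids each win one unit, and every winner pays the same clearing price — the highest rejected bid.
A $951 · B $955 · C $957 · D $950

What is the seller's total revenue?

Bids ranked high→low: 957 (C), 955 (B), 951 (A), 950 (D)
Top 2: C, B.
Highest unsuccessful bid: $951 → clearing price.
Total revenue = 2 × $951 = $1,902.

Total revenue: $1,902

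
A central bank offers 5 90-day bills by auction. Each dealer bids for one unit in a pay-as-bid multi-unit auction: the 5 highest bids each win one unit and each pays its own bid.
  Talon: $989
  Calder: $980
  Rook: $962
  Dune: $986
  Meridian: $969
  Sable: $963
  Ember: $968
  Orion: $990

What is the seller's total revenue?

Total revenue: $4,914

Bids ranked high→low: 990 (Orion), 989 (Talon), 986 (Dune), 980 (Calder), 969 (Meridian), 968 (Ember), 963 (Sable), …
Top 5: Orion, Talon, Dune, Calder, Meridian.
Total revenue = 990 + 989 + 986 + 980 + 969 = $4,914.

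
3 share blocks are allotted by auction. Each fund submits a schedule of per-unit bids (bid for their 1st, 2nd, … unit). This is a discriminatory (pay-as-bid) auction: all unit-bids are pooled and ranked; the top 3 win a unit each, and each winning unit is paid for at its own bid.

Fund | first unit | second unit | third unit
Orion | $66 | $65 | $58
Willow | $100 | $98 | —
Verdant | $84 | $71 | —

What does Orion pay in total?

Orion pays $0

All unit-bids, highest first — top 3: 100 (Willow-1), 98 (Willow-2), 84 (Verdant-1)
Next rejected bid: $71 (not a price — pay-as-bid).
Orion wins no units.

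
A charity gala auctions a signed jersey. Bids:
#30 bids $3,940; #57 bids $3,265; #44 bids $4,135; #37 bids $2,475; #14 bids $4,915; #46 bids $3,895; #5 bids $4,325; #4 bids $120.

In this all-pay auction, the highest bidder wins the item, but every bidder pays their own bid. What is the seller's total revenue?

Total revenue: $27,070

Bids in order: 4,915 (#14) > 4,325 (#5) > 4,135 (#44) > 3,940 (#30) > 3,895 (#46) > 3,265 (#57) > …
Every bidder forfeits their bid regardless of winning.
Revenue = 3,940 + 3,265 + 4,135 + 2,475 + 4,915 + 3,895 + 4,325 + 120 = $27,070.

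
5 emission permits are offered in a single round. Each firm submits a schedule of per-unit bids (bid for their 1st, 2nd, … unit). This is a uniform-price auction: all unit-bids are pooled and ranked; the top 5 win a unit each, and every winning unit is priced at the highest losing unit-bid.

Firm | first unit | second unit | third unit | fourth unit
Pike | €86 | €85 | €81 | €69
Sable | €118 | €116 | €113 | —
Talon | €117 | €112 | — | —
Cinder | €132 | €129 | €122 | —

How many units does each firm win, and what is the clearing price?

Pooled unit-bids ranked (top 5): 132 (Cinder-1), 129 (Cinder-2), 122 (Cinder-3), 118 (Sable-1), 117 (Talon-1)
First bid not allocated: €116.
Allocation: Cinder 3, Sable 1, Talon 1.

Cinder 3, Sable 1, Talon 1; clearing price €116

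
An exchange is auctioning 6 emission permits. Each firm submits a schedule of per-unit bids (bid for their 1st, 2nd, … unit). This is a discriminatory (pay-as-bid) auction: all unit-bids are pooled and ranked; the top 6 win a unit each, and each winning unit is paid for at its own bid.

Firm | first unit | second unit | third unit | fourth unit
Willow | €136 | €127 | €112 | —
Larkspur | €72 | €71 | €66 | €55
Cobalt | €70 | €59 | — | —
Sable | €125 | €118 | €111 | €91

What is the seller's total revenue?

Merging the schedules and taking the best 6: 136 (Willow-1), 127 (Willow-2), 125 (Sable-1), 118 (Sable-2), 112 (Willow-3), 111 (Sable-3)
Next rejected bid: €91 (not a price — pay-as-bid).
Each winning unit pays its own bid.
Revenue = 136 + 127 + 125 + 118 + 112 + 111 = €729.

Total revenue: €729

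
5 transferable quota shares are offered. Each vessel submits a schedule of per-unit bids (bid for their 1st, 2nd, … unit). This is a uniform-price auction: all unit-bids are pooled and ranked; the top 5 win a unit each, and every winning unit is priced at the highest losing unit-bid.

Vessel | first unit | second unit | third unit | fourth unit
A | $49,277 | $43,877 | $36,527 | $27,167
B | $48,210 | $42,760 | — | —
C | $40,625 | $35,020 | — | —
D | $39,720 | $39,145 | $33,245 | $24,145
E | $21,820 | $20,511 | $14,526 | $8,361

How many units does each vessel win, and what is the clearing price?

A 2, B 2, C 1; clearing price $39,720

Pooled unit-bids ranked (top 5): 49,277 (A-1), 48,210 (B-1), 43,877 (A-2), 42,760 (B-2), 40,625 (C-1)
Highest rejected unit-bid = $39,720.
Allocation: A 2, B 2, C 1.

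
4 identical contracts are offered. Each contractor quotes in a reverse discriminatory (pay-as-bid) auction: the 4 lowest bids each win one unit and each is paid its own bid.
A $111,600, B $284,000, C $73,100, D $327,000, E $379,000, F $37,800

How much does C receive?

C is paid $73,100

Sorting: 37,800 (F), 73,100 (C), 111,600 (A), 284,000 (B), 327,000 (D), 379,000 (E)
The 4 lowest are F, C, A, B.
C wins → own bid $73,100.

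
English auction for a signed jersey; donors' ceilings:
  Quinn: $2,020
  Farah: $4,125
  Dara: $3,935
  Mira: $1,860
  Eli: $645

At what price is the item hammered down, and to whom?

Farah wins at $3,935

Limits in order: 4,125 (Farah) > 3,935 (Dara) > 2,020 (Quinn) > 1,860 (Mira) > 645 (Eli)
Once the price passes $3,935, only Farah is left; the hammer falls at Dara's limit of $3,935.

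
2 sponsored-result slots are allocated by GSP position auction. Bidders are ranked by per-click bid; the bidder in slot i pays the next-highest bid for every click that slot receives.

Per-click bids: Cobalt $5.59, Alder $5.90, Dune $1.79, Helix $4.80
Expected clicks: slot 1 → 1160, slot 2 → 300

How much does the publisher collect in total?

Total revenue: $7924.40

Sorting advertisers: $5.90 (Alder) > $5.59 (Cobalt) > $4.80 (Helix) > …
Slot 1: Alder pays $5.59 × 1160 = $6484.40
Slot 2: Cobalt pays $4.80 × 300 = $1440.00
Total = $7924.40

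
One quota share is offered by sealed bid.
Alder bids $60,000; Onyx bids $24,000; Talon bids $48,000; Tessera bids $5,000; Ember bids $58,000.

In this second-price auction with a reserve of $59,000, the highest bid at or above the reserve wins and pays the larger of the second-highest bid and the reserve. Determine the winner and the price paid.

Bids ranked: 60,000 (Alder) > 58,000 (Ember) > 48,000 (Talon) > 24,000 (Onyx) > 5,000 (Tessera)
Highest eligible bid: Alder at $60,000.
max(second-highest $58,000, reserve $59,000) = $59,000.

Alder pays $59,000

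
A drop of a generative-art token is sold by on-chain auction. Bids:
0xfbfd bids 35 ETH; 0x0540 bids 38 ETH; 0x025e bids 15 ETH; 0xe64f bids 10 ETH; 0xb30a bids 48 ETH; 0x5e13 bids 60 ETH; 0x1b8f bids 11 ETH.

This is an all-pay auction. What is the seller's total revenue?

Total revenue: 217 ETH

All-pay auction: the highest bidder wins the item, but every bidder pays their own bid.
Bids in order: 60 (0x5e13) > 48 (0xb30a) > 38 (0x0540) > 35 (0xfbfd) > 15 (0x025e) > 11 (0x1b8f) > …
0x5e13 wins with the top bid; all bids are sunk regardless.
Every bidder forfeits their bid regardless of winning.
Revenue = 35 + 38 + 15 + 10 + 48 + 60 + 11 = 217 ETH.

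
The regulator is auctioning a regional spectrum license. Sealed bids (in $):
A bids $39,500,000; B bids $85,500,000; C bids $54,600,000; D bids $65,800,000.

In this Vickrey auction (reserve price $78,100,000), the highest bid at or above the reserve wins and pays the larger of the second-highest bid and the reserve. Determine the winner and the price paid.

Bids in order: 85,500,000 (B) > 65,800,000 (D) > 54,600,000 (C) > 39,500,000 (A)
Highest eligible bid: B at $85,500,000.
Second-highest bid $65,800,000 is below the reserve $78,100,000, so the reserve binds → payment $78,100,000.

B pays $78,100,000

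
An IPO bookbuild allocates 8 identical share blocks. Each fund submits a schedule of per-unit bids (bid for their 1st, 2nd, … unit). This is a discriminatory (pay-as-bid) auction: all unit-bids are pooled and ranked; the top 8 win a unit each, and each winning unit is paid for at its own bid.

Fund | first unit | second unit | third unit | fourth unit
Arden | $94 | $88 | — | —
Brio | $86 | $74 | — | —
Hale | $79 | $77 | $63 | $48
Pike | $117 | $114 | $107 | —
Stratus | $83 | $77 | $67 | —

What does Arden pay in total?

Arden pays $182

Merging the schedules and taking the best 8: 117 (Pike-1), 114 (Pike-2), 107 (Pike-3), 94 (Arden-1), 88 (Arden-2), 86 (Brio-1), 83 (Stratus-1), 79 (Hale-1)
Next rejected bid: $77 (not a price — pay-as-bid).
Arden's winning unit-bids: 94 + 88 = $182.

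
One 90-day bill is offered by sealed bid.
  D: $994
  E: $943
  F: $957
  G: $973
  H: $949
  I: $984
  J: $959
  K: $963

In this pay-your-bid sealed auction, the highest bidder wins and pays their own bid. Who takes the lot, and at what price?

D pays $994

Sorting bids: 994 (D) > 984 (I) > 973 (G) > 963 (K) > 959 (J) > 957 (F) > …
First-price: D pays what they bid, $994.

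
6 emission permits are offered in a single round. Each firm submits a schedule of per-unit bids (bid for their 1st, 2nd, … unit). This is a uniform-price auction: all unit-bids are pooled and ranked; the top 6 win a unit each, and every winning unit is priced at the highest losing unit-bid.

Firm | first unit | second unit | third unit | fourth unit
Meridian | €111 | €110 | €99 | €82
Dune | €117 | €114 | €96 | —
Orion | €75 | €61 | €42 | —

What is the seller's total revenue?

Total revenue: €492

All unit-bids, highest first — top 6: 117 (Dune-1), 114 (Dune-2), 111 (Meridian-1), 110 (Meridian-2), 99 (Meridian-3), 96 (Dune-3)
The (k+1)-th unit-bid is €82.
Allocation: Dune 3, Meridian 3. Every unit priced at €82.
Revenue = 6 × 82 = €492.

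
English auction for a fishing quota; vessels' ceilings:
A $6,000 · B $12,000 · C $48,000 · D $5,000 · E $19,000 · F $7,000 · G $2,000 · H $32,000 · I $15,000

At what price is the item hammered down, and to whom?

C wins at $32,000

Limits ranked: 48,000 (C) > 32,000 (H) > 19,000 (E) > 15,000 (I) > 12,000 (B) > 7,000 (F) > …
Once the price passes $32,000, only C is left; the hammer falls at H's limit of $32,000.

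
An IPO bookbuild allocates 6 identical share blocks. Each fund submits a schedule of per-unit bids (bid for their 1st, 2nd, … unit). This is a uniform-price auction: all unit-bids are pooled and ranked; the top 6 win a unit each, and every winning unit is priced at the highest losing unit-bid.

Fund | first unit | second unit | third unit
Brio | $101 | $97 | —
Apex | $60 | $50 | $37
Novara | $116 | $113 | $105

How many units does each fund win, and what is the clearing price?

All unit-bids, highest first — top 6: 116 (Novara-1), 113 (Novara-2), 105 (Novara-3), 101 (Brio-1), 97 (Brio-2), 60 (Apex-1)
The (k+1)-th unit-bid is $50.
Allocation: Apex 1, Brio 2, Novara 3.

Apex 1, Brio 2, Novara 3; clearing price $50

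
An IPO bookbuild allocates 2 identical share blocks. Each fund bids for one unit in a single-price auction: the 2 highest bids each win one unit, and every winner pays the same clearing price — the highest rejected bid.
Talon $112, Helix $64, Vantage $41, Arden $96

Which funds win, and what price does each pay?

Talon, Arden; each pays $64

Ordering the bids: 112 (Talon), 96 (Arden), 64 (Helix), 41 (Vantage)
The 2 highest are Talon, Arden.
Clearing price = highest rejected bid = $64.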